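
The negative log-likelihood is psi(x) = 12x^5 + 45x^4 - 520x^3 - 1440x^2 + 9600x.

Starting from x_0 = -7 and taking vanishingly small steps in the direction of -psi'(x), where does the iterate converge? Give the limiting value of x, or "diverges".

diverges

psi'(x) = 60(x - 4)(x - 2)(x + 4)(x + 5), so psi'(-7) = 35640.
Gradient descent moves in the -psi' direction, i.e. x is decreasing.
There is no critical point below x=-7, and psi' keeps the same sign, so the iterate runs off to −∞.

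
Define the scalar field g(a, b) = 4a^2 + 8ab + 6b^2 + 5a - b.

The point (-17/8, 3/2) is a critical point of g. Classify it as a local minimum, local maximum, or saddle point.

The Hessian of g is constant: H = [[8, 8], [8, 12]].
det(H) = 8·12 − 8² = 32.
det(H) > 0 and tr(H) = 20 > 0, so H is positive definite and the point is a local minimum.

local minimum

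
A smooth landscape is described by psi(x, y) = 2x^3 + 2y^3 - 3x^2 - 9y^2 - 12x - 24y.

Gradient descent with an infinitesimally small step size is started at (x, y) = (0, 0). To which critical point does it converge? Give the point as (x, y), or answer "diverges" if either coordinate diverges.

psi is separable, so gradient descent decouples: x follows -∂psi/∂x, y follows -∂psi/∂y.
∂psi/∂x = 6(x - 2)(x + 1); at x=0 this is -12, so x increases.
∂psi/∂y = 6(y - 4)(y + 1); at y=0 this is -24, so y increases.
x converges to its nearest critical value 2 (a local min of the x-part); y converges to 4. The iterate converges to (2, 4).

(2, 4)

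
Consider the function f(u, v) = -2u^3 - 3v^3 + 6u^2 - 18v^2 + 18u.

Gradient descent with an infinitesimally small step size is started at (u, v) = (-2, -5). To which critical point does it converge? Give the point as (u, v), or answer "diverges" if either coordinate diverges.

f is separable, so gradient descent decouples: u follows -∂f/∂u, v follows -∂f/∂v.
∂f/∂u = -6(u - 3)(u + 1); at u=-2 this is -30, so u increases.
∂f/∂v = -9v(v + 4); at v=-5 this is -45, so v increases.
u converges to its nearest critical value -1 (a local min of the u-part); v converges to -4. The iterate converges to (-1, -4).

(-1, -4)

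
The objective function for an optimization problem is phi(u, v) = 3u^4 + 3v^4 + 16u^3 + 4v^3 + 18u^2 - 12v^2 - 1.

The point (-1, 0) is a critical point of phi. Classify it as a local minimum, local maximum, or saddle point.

local maximum

The mixed partial ∂²phi/∂u∂v is 0, so the Hessian at any point is diag(phi_uu, phi_vv) = diag(12(3u^2 + 8u + 3), 12(3v^2 + 2v - 2)).
At (-1, 0): H = diag(-24, -24).
Both eigenvalues are negative, so H is negative definite: a local maximum.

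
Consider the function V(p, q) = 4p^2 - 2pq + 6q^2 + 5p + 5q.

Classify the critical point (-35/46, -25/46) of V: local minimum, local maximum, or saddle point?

The Hessian of V is constant: H = [[8, -2], [-2, 12]].
det(H) = 8·12 − (-2)² = 92.
det(H) > 0 and tr(H) = 20 > 0, so H is positive definite and the point is a local minimum.

local minimum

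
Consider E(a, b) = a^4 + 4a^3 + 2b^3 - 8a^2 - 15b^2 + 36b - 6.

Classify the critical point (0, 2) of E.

The mixed partial ∂²E/∂a∂b is 0, so the Hessian at any point is diag(E_aa, E_bb) = diag(4(3a^2 + 6a - 4), 6(2b - 5)).
At (0, 2): H = diag(-16, -6).
Both eigenvalues are negative, so H is negative definite: a local maximum.

local maximum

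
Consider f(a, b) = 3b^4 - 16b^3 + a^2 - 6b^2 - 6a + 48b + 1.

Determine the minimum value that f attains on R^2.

-168

f(a,b) separates as P(a) + Q(b) + 1, so its minimum is min P + min Q + 1.
P'(a) = 2a - 6 vanishes at a ∈ {3}; Q'(b) = 12(b - 4)(b - 1)(b + 1) vanishes at b ∈ {-1, 1, 4}.
Local minima of P (where P''>0): P(3)=-9. Local minima of Q: Q(-1)=-35, Q(4)=-160.
So the global minimum of f is P(3) + Q(4) + 1 = -9 − 160 + 1 = -168, attained at (3, 4).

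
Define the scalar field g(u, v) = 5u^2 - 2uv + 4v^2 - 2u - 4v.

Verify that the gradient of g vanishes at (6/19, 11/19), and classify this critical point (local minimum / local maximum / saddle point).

∇g = (10u - 2v - 2, -2u + 8v - 4); substituting (6/19, 11/19) gives ∇g = (0, 0), so (6/19, 11/19) is indeed a critical point.
The Hessian of g is constant: H = [[10, -2], [-2, 8]].
det(H) = 10·8 − (-2)² = 76.
det(H) > 0 and tr(H) = 18 > 0, so H is positive definite and the point is a local minimum.

local minimum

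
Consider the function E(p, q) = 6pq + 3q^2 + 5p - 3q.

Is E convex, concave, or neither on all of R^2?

E is quadratic, so its Hessian is the constant matrix H = [[0, 6], [6, 6]].
det(H) = -36, tr(H) = 6.
det(H) < 0, so H is indefinite: neither convex nor concave.

neither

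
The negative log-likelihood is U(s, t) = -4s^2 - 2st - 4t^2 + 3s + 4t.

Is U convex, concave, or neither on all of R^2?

U is quadratic, so its Hessian is the constant matrix H = [[-8, -2], [-2, -8]].
det(H) = 60, tr(H) = -16.
det(H) > 0 and tr(H) < 0, so H is negative definite everywhere: concave.

concave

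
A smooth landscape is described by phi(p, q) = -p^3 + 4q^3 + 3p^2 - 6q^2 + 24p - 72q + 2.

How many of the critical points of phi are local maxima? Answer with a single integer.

1

phi separates as a function of p plus a function of q, so ∇phi=0 decouples.
∂phi/∂p = -3(p - 4)(p + 2) = 0 at p ∈ {-2, 4}; ∂phi/∂q = 12(q - 3)(q + 2) = 0 at q ∈ {-2, 3}.
The Hessian is diagonal: diag(phi_pp, phi_qq). Second derivatives: phi_pp(-2)=18, phi_pp(4)=-18; phi_qq(-2)=-60, phi_qq(3)=60.
Local maxima occur where both diagonal entries negative: (4, -2). Count: 1.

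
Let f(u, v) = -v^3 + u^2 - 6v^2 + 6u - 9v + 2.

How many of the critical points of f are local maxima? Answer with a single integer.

f separates as a function of u plus a function of v, so ∇f=0 decouples.
∂f/∂u = 2(u + 3) = 0 at u ∈ {-3}; ∂f/∂v = -3(v + 1)(v + 3) = 0 at v ∈ {-3, -1}.
The Hessian is diagonal: diag(f_uu, f_vv). Second derivatives: f_uu(-3)=2; f_vv(-3)=6, f_vv(-1)=-6.
Local maxima occur where both diagonal entries negative: none. Count: 0.

0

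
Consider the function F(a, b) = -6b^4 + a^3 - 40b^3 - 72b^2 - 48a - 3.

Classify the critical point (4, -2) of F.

local minimum

The mixed partial ∂²F/∂a∂b is 0, so the Hessian at any point is diag(F_aa, F_bb) = diag(6a, -24(3b^2 + 10b + 6)).
At (4, -2): H = diag(24, 48).
Both eigenvalues are positive, so H is positive definite: a local minimum.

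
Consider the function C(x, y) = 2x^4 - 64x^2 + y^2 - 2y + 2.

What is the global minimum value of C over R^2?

-511

C(x,y) separates as P(x) + Q(y) + 2, so its minimum is min P + min Q + 2.
P'(x) = 8x(x - 4)(x + 4) vanishes at x ∈ {-4, 0, 4}; Q'(y) = 2y - 2 vanishes at y ∈ {1}.
Local minima of P (where P''>0): P(-4)=-512, P(4)=-512. Local minima of Q: Q(1)=-1.
So the global minimum of C is P(-4) + Q(1) + 2 = -512 − 1 + 2 = -511, attained at (-4, 1).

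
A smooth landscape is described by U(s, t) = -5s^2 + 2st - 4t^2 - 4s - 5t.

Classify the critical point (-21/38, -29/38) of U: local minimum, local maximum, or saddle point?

local maximum

The Hessian of U is constant: H = [[-10, 2], [2, -8]].
det(H) = (-10)·(-8) − 2² = 76.
det(H) > 0 and tr(H) = -18 < 0, so H is negative definite and the point is a local maximum.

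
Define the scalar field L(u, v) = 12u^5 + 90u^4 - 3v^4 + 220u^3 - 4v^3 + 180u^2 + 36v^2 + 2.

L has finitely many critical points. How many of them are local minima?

L separates as a function of u plus a function of v, so ∇L=0 decouples.
∂L/∂u = 60u(u + 1)(u + 2)(u + 3) = 0 at u ∈ {-3, -2, -1, 0}; ∂L/∂v = -12v(v - 2)(v + 3) = 0 at v ∈ {-3, 0, 2}.
The Hessian is diagonal: diag(L_uu, L_vv). Second derivatives: L_uu(-3)=-360, L_uu(-2)=120, L_uu(-1)=-120, L_uu(0)=360; L_vv(-3)=-180, L_vv(0)=72, L_vv(2)=-120.
Local minima occur where both diagonal entries positive: (-2, 0), (0, 0). Count: 2.

2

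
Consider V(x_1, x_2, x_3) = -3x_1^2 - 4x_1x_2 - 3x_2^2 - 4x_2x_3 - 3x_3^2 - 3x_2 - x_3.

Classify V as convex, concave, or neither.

V is quadratic, so its Hessian is the constant matrix H = [[-6, -4, 0], [-4, -6, -4], [0, -4, -6]].
Leading principal minors: -6, 20, -24.
Signs alternate −, +, − ⇒ H ≺ 0 ⇒ concave.

concave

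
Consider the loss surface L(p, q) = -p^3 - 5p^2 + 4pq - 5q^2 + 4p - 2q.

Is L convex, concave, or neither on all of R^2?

The term -p^3 is cubic, so the Hessian is not constant.
∂²L/∂p² = -6p - 10, which takes both signs as p varies (negative for sufficiently large p). A diagonal entry of the Hessian changing sign means the Hessian is neither positive- nor negative-semidefinite on all of R^2.

neither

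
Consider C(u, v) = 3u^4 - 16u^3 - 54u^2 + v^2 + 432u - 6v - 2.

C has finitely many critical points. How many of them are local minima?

C separates as a function of u plus a function of v, so ∇C=0 decouples.
∂C/∂u = 12(u - 4)(u - 3)(u + 3) = 0 at u ∈ {-3, 3, 4}; ∂C/∂v = 2(v - 3) = 0 at v ∈ {3}.
The Hessian is diagonal: diag(C_uu, C_vv). Second derivatives: C_uu(-3)=504, C_uu(3)=-72, C_uu(4)=84; C_vv(3)=2.
Local minima occur where both diagonal entries positive: (-3, 3), (4, 3). Count: 2.

2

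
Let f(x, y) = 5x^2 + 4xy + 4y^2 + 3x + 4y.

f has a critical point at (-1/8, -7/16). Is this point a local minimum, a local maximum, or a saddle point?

local minimum

The Hessian of f is constant: H = [[10, 4], [4, 8]].
det(H) = 10·8 − 4² = 64.
det(H) > 0 and tr(H) = 18 > 0, so H is positive definite and the point is a local minimum.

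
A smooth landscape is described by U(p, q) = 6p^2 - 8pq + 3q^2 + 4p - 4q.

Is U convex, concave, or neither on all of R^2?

convex

U is quadratic, so its Hessian is the constant matrix H = [[12, -8], [-8, 6]].
det(H) = 8, tr(H) = 18.
det(H) > 0 and tr(H) > 0, so H is positive definite everywhere: convex.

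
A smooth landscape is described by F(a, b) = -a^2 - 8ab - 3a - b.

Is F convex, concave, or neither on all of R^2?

F is quadratic, so its Hessian is the constant matrix H = [[-2, -8], [-8, 0]].
det(H) = -64, tr(H) = -2.
det(H) < 0, so H is indefinite: neither convex nor concave.

neither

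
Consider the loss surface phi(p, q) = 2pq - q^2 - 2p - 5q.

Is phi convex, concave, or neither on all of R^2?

neither

phi is quadratic, so its Hessian is the constant matrix H = [[0, 2], [2, -2]].
det(H) = -4, tr(H) = -2.
det(H) < 0, so H is indefinite: neither convex nor concave.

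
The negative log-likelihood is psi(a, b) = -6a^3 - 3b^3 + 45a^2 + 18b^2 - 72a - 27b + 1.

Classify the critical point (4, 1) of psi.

saddle point

The mixed partial ∂²psi/∂a∂b is 0, so the Hessian at any point is diag(psi_aa, psi_bb) = diag(18(-2a + 5), 18(-b + 2)).
At (4, 1): H = diag(-54, 18).
The eigenvalues have opposite signs, so H is indefinite: a saddle point.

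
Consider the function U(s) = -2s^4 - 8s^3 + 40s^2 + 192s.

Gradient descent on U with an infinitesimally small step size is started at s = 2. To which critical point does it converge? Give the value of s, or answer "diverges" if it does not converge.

-2

U'(s) = -8(s - 3)(s + 2)(s + 4), so U'(2) = 192.
Gradient descent moves in the -U' direction, i.e. s is decreasing.
The nearest critical point in that direction is s = -2, where U'' = 80 > 0 (a local minimum). The iterate converges there.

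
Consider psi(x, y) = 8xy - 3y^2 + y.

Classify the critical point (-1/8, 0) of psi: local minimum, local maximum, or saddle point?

saddle point

The Hessian of psi is constant: H = [[0, 8], [8, -6]].
det(H) = 0·(-6) − 8² = -64.
Since det(H) < 0, H is indefinite and the critical point is a saddle point.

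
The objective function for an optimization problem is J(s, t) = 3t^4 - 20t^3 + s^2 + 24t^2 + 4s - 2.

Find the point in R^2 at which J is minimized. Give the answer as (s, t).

J(s,t) separates as P(s) + Q(t) − 2, so its minimum is min P + min Q − 2.
P'(s) = 2s + 4 vanishes at s ∈ {-2}; Q'(t) = 12t(t - 4)(t - 1) vanishes at t ∈ {0, 1, 4}.
Local minima of P (where P''>0): P(-2)=-4. Local minima of Q: Q(0)=0, Q(4)=-128.
So the global minimum of J is P(-2) + Q(4) − 2 = -4 − 128 − 2 = -134, attained at (-2, 4).

(-2, 4)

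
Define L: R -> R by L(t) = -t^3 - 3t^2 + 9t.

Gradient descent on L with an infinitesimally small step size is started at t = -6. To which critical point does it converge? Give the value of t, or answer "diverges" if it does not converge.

-3

L'(t) = -3(t - 1)(t + 3), so L'(-6) = -63.
Gradient descent moves in the -L' direction, i.e. t is increasing.
The nearest critical point in that direction is t = -3, where L'' = 12 > 0 (a local minimum). The iterate converges there.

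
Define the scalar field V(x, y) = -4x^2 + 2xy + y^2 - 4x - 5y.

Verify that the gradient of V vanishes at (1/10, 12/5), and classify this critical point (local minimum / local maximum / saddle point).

∇V = (-8x + 2y - 4, 2x + 2y - 5); substituting (1/10, 12/5) gives ∇V = (0, 0), so (1/10, 12/5) is indeed a critical point.
The Hessian of V is constant: H = [[-8, 2], [2, 2]].
det(H) = (-8)·2 − 2² = -20.
Since det(H) < 0, H is indefinite and the critical point is a saddle point.

saddle point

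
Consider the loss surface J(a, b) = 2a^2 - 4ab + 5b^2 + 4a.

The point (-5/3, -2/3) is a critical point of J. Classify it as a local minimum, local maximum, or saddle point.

local minimum

The Hessian of J is constant: H = [[4, -4], [-4, 10]].
det(H) = 4·10 − (-4)² = 24.
det(H) > 0 and tr(H) = 14 > 0, so H is positive definite and the point is a local minimum.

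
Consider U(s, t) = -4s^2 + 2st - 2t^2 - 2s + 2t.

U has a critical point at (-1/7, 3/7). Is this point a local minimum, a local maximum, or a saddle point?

local maximum

The Hessian of U is constant: H = [[-8, 2], [2, -4]].
det(H) = (-8)·(-4) − 2² = 28.
det(H) > 0 and tr(H) = -12 < 0, so H is negative definite and the point is a local maximum.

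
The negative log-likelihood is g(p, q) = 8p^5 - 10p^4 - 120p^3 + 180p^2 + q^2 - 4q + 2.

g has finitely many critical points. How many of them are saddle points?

2

g separates as a function of p plus a function of q, so ∇g=0 decouples.
∂g/∂p = 40p(p - 3)(p - 1)(p + 3) = 0 at p ∈ {-3, 0, 1, 3}; ∂g/∂q = 2(q - 2) = 0 at q ∈ {2}.
The Hessian is diagonal: diag(g_pp, g_qq). Second derivatives: g_pp(-3)=-2880, g_pp(0)=360, g_pp(1)=-320, g_pp(3)=1440; g_qq(2)=2.
Saddle points occur where the two diagonal entries have opposite signs: (-3, 2), (1, 2). Count: 2.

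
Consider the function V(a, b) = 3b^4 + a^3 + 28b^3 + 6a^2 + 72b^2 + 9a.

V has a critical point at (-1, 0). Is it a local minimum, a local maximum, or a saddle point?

local minimum

The mixed partial ∂²V/∂a∂b is 0, so the Hessian at any point is diag(V_aa, V_bb) = diag(6(a + 2), 12(3b^2 + 14b + 12)).
At (-1, 0): H = diag(6, 144).
Both eigenvalues are positive, so H is positive definite: a local minimum.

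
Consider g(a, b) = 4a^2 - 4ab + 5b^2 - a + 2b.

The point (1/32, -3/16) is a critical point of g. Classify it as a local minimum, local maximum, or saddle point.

The Hessian of g is constant: H = [[8, -4], [-4, 10]].
det(H) = 8·10 − (-4)² = 64.
det(H) > 0 and tr(H) = 18 > 0, so H is positive definite and the point is a local minimum.

local minimum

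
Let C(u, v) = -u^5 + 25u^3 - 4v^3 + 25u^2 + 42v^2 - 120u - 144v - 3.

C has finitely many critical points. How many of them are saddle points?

C separates as a function of u plus a function of v, so ∇C=0 decouples.
∂C/∂u = -5(u - 4)(u - 1)(u + 2)(u + 3) = 0 at u ∈ {-3, -2, 1, 4}; ∂C/∂v = -12(v - 4)(v - 3) = 0 at v ∈ {3, 4}.
The Hessian is diagonal: diag(C_uu, C_vv). Second derivatives: C_uu(-3)=140, C_uu(-2)=-90, C_uu(1)=180, C_uu(4)=-630; C_vv(3)=12, C_vv(4)=-12.
Saddle points occur where the two diagonal entries have opposite signs: (-3, 4), (-2, 3), (1, 4), (4, 3). Count: 4.

4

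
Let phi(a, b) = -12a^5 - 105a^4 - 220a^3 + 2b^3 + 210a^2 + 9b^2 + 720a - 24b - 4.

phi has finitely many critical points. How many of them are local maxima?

phi separates as a function of a plus a function of b, so ∇phi=0 decouples.
∂phi/∂a = -60(a - 1)(a + 1)(a + 3)(a + 4) = 0 at a ∈ {-4, -3, -1, 1}; ∂phi/∂b = 6(b - 1)(b + 4) = 0 at b ∈ {-4, 1}.
The Hessian is diagonal: diag(phi_aa, phi_bb). Second derivatives: phi_aa(-4)=900, phi_aa(-3)=-480, phi_aa(-1)=720, phi_aa(1)=-2400; phi_bb(-4)=-30, phi_bb(1)=30.
Local maxima occur where both diagonal entries negative: (-3, -4), (1, -4). Count: 2.

2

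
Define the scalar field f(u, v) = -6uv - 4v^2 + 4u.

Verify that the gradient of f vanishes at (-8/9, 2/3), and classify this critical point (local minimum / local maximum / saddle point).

∇f = (-6v + 4, -6u - 8v); substituting (-8/9, 2/3) gives ∇f = (0, 0), so (-8/9, 2/3) is indeed a critical point.
The Hessian of f is constant: H = [[0, -6], [-6, -8]].
det(H) = 0·(-8) − (-6)² = -36.
Since det(H) < 0, H is indefinite and the critical point is a saddle point.

saddle point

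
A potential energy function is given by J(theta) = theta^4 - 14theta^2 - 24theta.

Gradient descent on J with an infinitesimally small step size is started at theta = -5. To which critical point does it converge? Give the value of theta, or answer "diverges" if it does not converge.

J'(theta) = 4(theta - 3)(theta + 1)(theta + 2), so J'(-5) = -384.
Gradient descent moves in the -J' direction, i.e. theta is increasing.
The nearest critical point in that direction is theta = -2, where J'' = 20 > 0 (a local minimum). The iterate converges there.

-2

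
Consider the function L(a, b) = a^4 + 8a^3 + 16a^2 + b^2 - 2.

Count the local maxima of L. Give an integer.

0

L separates as a function of a plus a function of b, so ∇L=0 decouples.
∂L/∂a = 4a(a + 2)(a + 4) = 0 at a ∈ {-4, -2, 0}; ∂L/∂b = 2b = 0 at b ∈ {0}.
The Hessian is diagonal: diag(L_aa, L_bb). Second derivatives: L_aa(-4)=32, L_aa(-2)=-16, L_aa(0)=32; L_bb(0)=2.
Local maxima occur where both diagonal entries negative: none. Count: 0.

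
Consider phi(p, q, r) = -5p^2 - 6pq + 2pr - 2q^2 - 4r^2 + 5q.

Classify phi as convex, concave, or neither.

concave

phi is quadratic, so its Hessian is the constant matrix H = [[-10, -6, 2], [-6, -4, 0], [2, 0, -8]].
Leading principal minors: -10, 4, -16.
Signs alternate −, +, − ⇒ H ≺ 0 ⇒ concave.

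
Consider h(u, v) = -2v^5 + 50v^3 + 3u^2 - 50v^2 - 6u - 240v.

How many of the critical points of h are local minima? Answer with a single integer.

2

h separates as a function of u plus a function of v, so ∇h=0 decouples.
∂h/∂u = 6(u - 1) = 0 at u ∈ {1}; ∂h/∂v = -10(v - 3)(v - 2)(v + 1)(v + 4) = 0 at v ∈ {-4, -1, 2, 3}.
The Hessian is diagonal: diag(h_uu, h_vv). Second derivatives: h_uu(1)=6; h_vv(-4)=1260, h_vv(-1)=-360, h_vv(2)=180, h_vv(3)=-280.
Local minima occur where both diagonal entries positive: (1, -4), (1, 2). Count: 2.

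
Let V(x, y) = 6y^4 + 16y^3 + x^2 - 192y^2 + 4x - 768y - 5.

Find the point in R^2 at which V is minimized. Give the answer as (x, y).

(-2, 4)

V(x,y) separates as P(x) + Q(y) − 5, so its minimum is min P + min Q − 5.
P'(x) = 2x + 4 vanishes at x ∈ {-2}; Q'(y) = 24(y - 4)(y + 2)(y + 4) vanishes at y ∈ {-4, -2, 4}.
Local minima of P (where P''>0): P(-2)=-4. Local minima of Q: Q(-4)=512, Q(4)=-3584.
So the global minimum of V is P(-2) + Q(4) − 5 = -4 − 3584 − 5 = -3593, attained at (-2, 4).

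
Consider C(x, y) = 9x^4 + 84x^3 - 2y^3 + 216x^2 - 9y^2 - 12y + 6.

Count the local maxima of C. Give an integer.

1

C separates as a function of x plus a function of y, so ∇C=0 decouples.
∂C/∂x = 36x(x + 3)(x + 4) = 0 at x ∈ {-4, -3, 0}; ∂C/∂y = -6(y + 1)(y + 2) = 0 at y ∈ {-2, -1}.
The Hessian is diagonal: diag(C_xx, C_yy). Second derivatives: C_xx(-4)=144, C_xx(-3)=-108, C_xx(0)=432; C_yy(-2)=6, C_yy(-1)=-6.
Local maxima occur where both diagonal entries negative: (-3, -1). Count: 1.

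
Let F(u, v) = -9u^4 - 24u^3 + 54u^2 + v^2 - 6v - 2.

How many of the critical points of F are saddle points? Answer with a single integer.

F separates as a function of u plus a function of v, so ∇F=0 decouples.
∂F/∂u = -36u(u - 1)(u + 3) = 0 at u ∈ {-3, 0, 1}; ∂F/∂v = 2(v - 3) = 0 at v ∈ {3}.
The Hessian is diagonal: diag(F_uu, F_vv). Second derivatives: F_uu(-3)=-432, F_uu(0)=108, F_uu(1)=-144; F_vv(3)=2.
Saddle points occur where the two diagonal entries have opposite signs: (-3, 3), (1, 3). Count: 2.

2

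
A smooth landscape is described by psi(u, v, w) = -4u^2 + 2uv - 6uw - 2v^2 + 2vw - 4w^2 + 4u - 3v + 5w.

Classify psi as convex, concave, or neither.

concave

psi is quadratic, so its Hessian is the constant matrix H = [[-8, 2, -6], [2, -4, 2], [-6, 2, -8]].
Leading principal minors: -8, 28, -96.
Signs alternate −, +, − ⇒ H ≺ 0 ⇒ concave.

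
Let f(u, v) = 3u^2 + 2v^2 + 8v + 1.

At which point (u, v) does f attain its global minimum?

f(u,v) separates as P(u) + Q(v) + 1, so its minimum is min P + min Q + 1.
P'(u) = 6u vanishes at u ∈ {0}; Q'(v) = 4v + 8 vanishes at v ∈ {-2}.
Local minima of P (where P''>0): P(0)=0. Local minima of Q: Q(-2)=-8.
So the global minimum of f is P(0) + Q(-2) + 1 = 0 − 8 + 1 = -7, attained at (0, -2).

(0, -2)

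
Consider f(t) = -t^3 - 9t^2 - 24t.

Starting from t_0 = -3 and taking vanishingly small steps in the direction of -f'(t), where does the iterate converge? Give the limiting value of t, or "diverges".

f'(t) = -3(t + 2)(t + 4), so f'(-3) = 3.
Gradient descent moves in the -f' direction, i.e. t is decreasing.
The nearest critical point in that direction is t = -4, where f'' = 6 > 0 (a local minimum). The iterate converges there.

-4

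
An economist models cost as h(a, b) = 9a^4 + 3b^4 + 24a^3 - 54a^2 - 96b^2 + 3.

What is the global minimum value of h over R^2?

-1170

h(a,b) separates as P(a) + Q(b) + 3, so its minimum is min P + min Q + 3.
P'(a) = 36a(a - 1)(a + 3) vanishes at a ∈ {-3, 0, 1}; Q'(b) = 12b(b - 4)(b + 4) vanishes at b ∈ {-4, 0, 4}.
Local minima of P (where P''>0): P(-3)=-405, P(1)=-21. Local minima of Q: Q(-4)=-768, Q(4)=-768.
So the global minimum of h is P(-3) + Q(-4) + 3 = -405 − 768 + 3 = -1170, attained at (-3, -4).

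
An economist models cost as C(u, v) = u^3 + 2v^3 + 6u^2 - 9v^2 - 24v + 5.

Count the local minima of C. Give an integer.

1

C separates as a function of u plus a function of v, so ∇C=0 decouples.
∂C/∂u = 3u(u + 4) = 0 at u ∈ {-4, 0}; ∂C/∂v = 6(v - 4)(v + 1) = 0 at v ∈ {-1, 4}.
The Hessian is diagonal: diag(C_uu, C_vv). Second derivatives: C_uu(-4)=-12, C_uu(0)=12; C_vv(-1)=-30, C_vv(4)=30.
Local minima occur where both diagonal entries positive: (0, 4). Count: 1.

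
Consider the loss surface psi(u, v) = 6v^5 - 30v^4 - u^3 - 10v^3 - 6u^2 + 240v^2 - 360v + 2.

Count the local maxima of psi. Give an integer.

2

psi separates as a function of u plus a function of v, so ∇psi=0 decouples.
∂psi/∂u = -3u(u + 4) = 0 at u ∈ {-4, 0}; ∂psi/∂v = 30(v - 3)(v - 2)(v - 1)(v + 2) = 0 at v ∈ {-2, 1, 2, 3}.
The Hessian is diagonal: diag(psi_uu, psi_vv). Second derivatives: psi_uu(-4)=12, psi_uu(0)=-12; psi_vv(-2)=-1800, psi_vv(1)=180, psi_vv(2)=-120, psi_vv(3)=300.
Local maxima occur where both diagonal entries negative: (0, -2), (0, 2). Count: 2.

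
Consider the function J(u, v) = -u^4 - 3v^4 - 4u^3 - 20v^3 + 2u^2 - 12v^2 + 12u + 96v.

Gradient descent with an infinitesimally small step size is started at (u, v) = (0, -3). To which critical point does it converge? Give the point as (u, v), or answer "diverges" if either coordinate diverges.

(-1, -2)

J is separable, so gradient descent decouples: u follows -∂J/∂u, v follows -∂J/∂v.
∂J/∂u = -4(u - 1)(u + 1)(u + 3); at u=0 this is 12, so u decreases.
∂J/∂v = -12(v - 1)(v + 2)(v + 4); at v=-3 this is -48, so v increases.
u converges to its nearest critical value -1 (a local min of the u-part); v converges to -2. The iterate converges to (-1, -2).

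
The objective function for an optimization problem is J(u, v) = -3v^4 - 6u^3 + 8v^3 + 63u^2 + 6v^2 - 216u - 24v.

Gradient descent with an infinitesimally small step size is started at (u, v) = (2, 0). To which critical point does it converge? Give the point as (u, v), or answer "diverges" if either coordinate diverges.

J is separable, so gradient descent decouples: u follows -∂J/∂u, v follows -∂J/∂v.
∂J/∂u = -18(u - 4)(u - 3); at u=2 this is -36, so u increases.
∂J/∂v = -12(v - 2)(v - 1)(v + 1); at v=0 this is -24, so v increases.
u converges to its nearest critical value 3 (a local min of the u-part); v converges to 1. The iterate converges to (3, 1).

(3, 1)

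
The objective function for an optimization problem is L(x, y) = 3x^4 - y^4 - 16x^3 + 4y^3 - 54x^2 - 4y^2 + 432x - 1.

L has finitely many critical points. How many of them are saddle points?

5

L separates as a function of x plus a function of y, so ∇L=0 decouples.
∂L/∂x = 12(x - 4)(x - 3)(x + 3) = 0 at x ∈ {-3, 3, 4}; ∂L/∂y = -4y(y - 2)(y - 1) = 0 at y ∈ {0, 1, 2}.
The Hessian is diagonal: diag(L_xx, L_yy). Second derivatives: L_xx(-3)=504, L_xx(3)=-72, L_xx(4)=84; L_yy(0)=-8, L_yy(1)=4, L_yy(2)=-8.
Saddle points occur where the two diagonal entries have opposite signs: (-3, 0), (-3, 2), (3, 1), (4, 0), (4, 2). Count: 5.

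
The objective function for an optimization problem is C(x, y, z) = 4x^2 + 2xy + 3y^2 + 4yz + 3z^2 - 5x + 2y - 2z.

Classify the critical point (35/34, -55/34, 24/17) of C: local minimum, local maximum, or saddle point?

The Hessian is constant: H = [[8, 2, 0], [2, 6, 4], [0, 4, 6]].
Leading principal minors: Δ₁ = 8, Δ₂ = 44, Δ₃ = 136.
All leading minors are positive, so H is positive definite: a local minimum.

local minimum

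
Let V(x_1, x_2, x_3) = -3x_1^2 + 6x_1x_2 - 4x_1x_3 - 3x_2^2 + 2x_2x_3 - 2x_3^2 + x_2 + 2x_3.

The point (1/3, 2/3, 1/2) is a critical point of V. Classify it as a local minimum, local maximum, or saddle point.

The Hessian is constant: H = [[-6, 6, -4], [6, -6, 2], [-4, 2, -4]].
Leading principal minors: Δ₁ = -6, Δ₂ = 0, Δ₃ = 24.
The minors fit neither the all-positive nor the alternating-sign pattern, so H is indefinite: a saddle point.

saddle point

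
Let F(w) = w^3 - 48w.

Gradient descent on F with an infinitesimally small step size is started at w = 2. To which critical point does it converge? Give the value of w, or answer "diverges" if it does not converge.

4

F'(w) = 3(w - 4)(w + 4), so F'(2) = -36.
Gradient descent moves in the -F' direction, i.e. w is increasing.
The nearest critical point in that direction is w = 4, where F'' = 24 > 0 (a local minimum). The iterate converges there.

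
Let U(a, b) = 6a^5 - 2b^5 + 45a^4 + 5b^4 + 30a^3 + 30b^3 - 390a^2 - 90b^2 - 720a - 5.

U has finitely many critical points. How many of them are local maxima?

4

U separates as a function of a plus a function of b, so ∇U=0 decouples.
∂U/∂a = 30(a - 2)(a + 1)(a + 3)(a + 4) = 0 at a ∈ {-4, -3, -1, 2}; ∂U/∂b = -10b(b - 3)(b - 2)(b + 3) = 0 at b ∈ {-3, 0, 2, 3}.
The Hessian is diagonal: diag(U_aa, U_bb). Second derivatives: U_aa(-4)=-540, U_aa(-3)=300, U_aa(-1)=-540, U_aa(2)=2700; U_bb(-3)=900, U_bb(0)=-180, U_bb(2)=100, U_bb(3)=-180.
Local maxima occur where both diagonal entries negative: (-4, 0), (-4, 3), (-1, 0), (-1, 3). Count: 4.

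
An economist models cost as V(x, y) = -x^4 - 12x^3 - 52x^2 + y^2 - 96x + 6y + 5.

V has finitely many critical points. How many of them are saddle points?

V separates as a function of x plus a function of y, so ∇V=0 decouples.
∂V/∂x = -4(x + 2)(x + 3)(x + 4) = 0 at x ∈ {-4, -3, -2}; ∂V/∂y = 2(y + 3) = 0 at y ∈ {-3}.
The Hessian is diagonal: diag(V_xx, V_yy). Second derivatives: V_xx(-4)=-8, V_xx(-3)=4, V_xx(-2)=-8; V_yy(-3)=2.
Saddle points occur where the two diagonal entries have opposite signs: (-4, -3), (-2, -3). Count: 2.

2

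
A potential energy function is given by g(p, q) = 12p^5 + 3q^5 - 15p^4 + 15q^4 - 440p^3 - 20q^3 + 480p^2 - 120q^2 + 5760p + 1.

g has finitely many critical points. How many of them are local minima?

4

g separates as a function of p plus a function of q, so ∇g=0 decouples.
∂g/∂p = 60(p - 4)(p - 3)(p + 2)(p + 4) = 0 at p ∈ {-4, -2, 3, 4}; ∂g/∂q = 15q(q - 2)(q + 2)(q + 4) = 0 at q ∈ {-4, -2, 0, 2}.
The Hessian is diagonal: diag(g_pp, g_qq). Second derivatives: g_pp(-4)=-6720, g_pp(-2)=3600, g_pp(3)=-2100, g_pp(4)=2880; g_qq(-4)=-720, g_qq(-2)=240, g_qq(0)=-240, g_qq(2)=720.
Local minima occur where both diagonal entries positive: (-2, -2), (-2, 2), (4, -2), (4, 2). Count: 4.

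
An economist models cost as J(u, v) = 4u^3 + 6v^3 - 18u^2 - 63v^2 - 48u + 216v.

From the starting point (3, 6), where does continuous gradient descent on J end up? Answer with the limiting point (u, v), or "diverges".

J is separable, so gradient descent decouples: u follows -∂J/∂u, v follows -∂J/∂v.
∂J/∂u = 12(u - 4)(u + 1); at u=3 this is -48, so u increases.
∂J/∂v = 18(v - 4)(v - 3); at v=6 this is 108, so v decreases.
u converges to its nearest critical value 4 (a local min of the u-part); v converges to 4. The iterate converges to (4, 4).

(4, 4)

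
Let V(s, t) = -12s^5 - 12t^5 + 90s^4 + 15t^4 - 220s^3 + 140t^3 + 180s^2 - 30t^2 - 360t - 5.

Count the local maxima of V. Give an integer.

V separates as a function of s plus a function of t, so ∇V=0 decouples.
∂V/∂s = -60s(s - 3)(s - 2)(s - 1) = 0 at s ∈ {0, 1, 2, 3}; ∂V/∂t = -60(t - 3)(t - 1)(t + 1)(t + 2) = 0 at t ∈ {-2, -1, 1, 3}.
The Hessian is diagonal: diag(V_ss, V_tt). Second derivatives: V_ss(0)=360, V_ss(1)=-120, V_ss(2)=120, V_ss(3)=-360; V_tt(-2)=900, V_tt(-1)=-480, V_tt(1)=720, V_tt(3)=-2400.
Local maxima occur where both diagonal entries negative: (1, -1), (1, 3), (3, -1), (3, 3). Count: 4.

4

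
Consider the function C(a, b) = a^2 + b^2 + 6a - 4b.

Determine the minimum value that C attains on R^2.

C(a,b) separates as P(a) + Q(b), so its minimum is min P + min Q.
P'(a) = 2a + 6 vanishes at a ∈ {-3}; Q'(b) = 2b - 4 vanishes at b ∈ {2}.
Local minima of P (where P''>0): P(-3)=-9. Local minima of Q: Q(2)=-4.
So the global minimum of C is P(-3) + Q(2) = -9 − 4 = -13, attained at (-3, 2).

-13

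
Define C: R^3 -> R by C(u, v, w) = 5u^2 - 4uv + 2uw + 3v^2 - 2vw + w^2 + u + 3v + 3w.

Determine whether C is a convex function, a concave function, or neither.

convex

C is quadratic, so its Hessian is the constant matrix H = [[10, -4, 2], [-4, 6, -2], [2, -2, 2]].
Leading principal minors: 10, 44, 56.
All positive ⇒ H ≻ 0 ⇒ convex.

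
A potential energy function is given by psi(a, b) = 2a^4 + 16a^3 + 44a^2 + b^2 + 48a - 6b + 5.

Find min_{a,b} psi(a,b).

-22

psi(a,b) separates as P(a) + Q(b) + 5, so its minimum is min P + min Q + 5.
P'(a) = 8(a + 1)(a + 2)(a + 3) vanishes at a ∈ {-3, -2, -1}; Q'(b) = 2b - 6 vanishes at b ∈ {3}.
Local minima of P (where P''>0): P(-3)=-18, P(-1)=-18. Local minima of Q: Q(3)=-9.
So the global minimum of psi is P(-3) + Q(3) + 5 = -18 − 9 + 5 = -22, attained at (-3, 3).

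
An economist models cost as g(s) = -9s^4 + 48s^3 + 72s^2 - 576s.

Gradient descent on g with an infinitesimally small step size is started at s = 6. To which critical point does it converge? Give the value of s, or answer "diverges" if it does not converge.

g'(s) = -36(s - 4)(s - 2)(s + 2), so g'(6) = -2304.
Gradient descent moves in the -g' direction, i.e. s is increasing.
There is no critical point above s=6, and g' keeps the same sign, so the iterate runs off to +∞.

diverges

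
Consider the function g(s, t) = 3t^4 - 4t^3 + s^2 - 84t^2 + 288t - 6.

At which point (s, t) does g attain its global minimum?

g(s,t) separates as P(s) + Q(t) − 6, so its minimum is min P + min Q − 6.
P'(s) = 2s vanishes at s ∈ {0}; Q'(t) = 12(t - 3)(t - 2)(t + 4) vanishes at t ∈ {-4, 2, 3}.
Local minima of P (where P''>0): P(0)=0. Local minima of Q: Q(-4)=-1472, Q(3)=243.
So the global minimum of g is P(0) + Q(-4) − 6 = 0 − 1472 − 6 = -1478, attained at (0, -4).

(0, -4)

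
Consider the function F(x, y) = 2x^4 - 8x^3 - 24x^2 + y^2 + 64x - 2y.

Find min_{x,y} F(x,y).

-129

F(x,y) separates as P(x) + Q(y), so its minimum is min P + min Q.
P'(x) = 8(x - 4)(x - 1)(x + 2) vanishes at x ∈ {-2, 1, 4}; Q'(y) = 2y - 2 vanishes at y ∈ {1}.
Local minima of P (where P''>0): P(-2)=-128, P(4)=-128. Local minima of Q: Q(1)=-1.
So the global minimum of F is P(-2) + Q(1) = -128 − 1 = -129, attained at (-2, 1).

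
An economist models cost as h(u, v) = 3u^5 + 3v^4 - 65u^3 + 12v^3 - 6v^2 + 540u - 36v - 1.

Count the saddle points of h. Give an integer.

6

h separates as a function of u plus a function of v, so ∇h=0 decouples.
∂h/∂u = 15(u - 3)(u - 2)(u + 2)(u + 3) = 0 at u ∈ {-3, -2, 2, 3}; ∂h/∂v = 12(v - 1)(v + 1)(v + 3) = 0 at v ∈ {-3, -1, 1}.
The Hessian is diagonal: diag(h_uu, h_vv). Second derivatives: h_uu(-3)=-450, h_uu(-2)=300, h_uu(2)=-300, h_uu(3)=450; h_vv(-3)=96, h_vv(-1)=-48, h_vv(1)=96.
Saddle points occur where the two diagonal entries have opposite signs: (-3, -3), (-3, 1), (-2, -1), (2, -3), (2, 1), (3, -1). Count: 6.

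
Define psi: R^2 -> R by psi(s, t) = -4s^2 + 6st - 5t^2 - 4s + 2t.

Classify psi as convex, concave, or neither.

psi is quadratic, so its Hessian is the constant matrix H = [[-8, 6], [6, -10]].
det(H) = 44, tr(H) = -18.
det(H) > 0 and tr(H) < 0, so H is negative definite everywhere: concave.

concave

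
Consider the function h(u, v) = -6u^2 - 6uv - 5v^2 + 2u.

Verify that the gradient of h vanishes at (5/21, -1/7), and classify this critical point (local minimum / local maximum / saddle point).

local maximum

∇h = (-12u - 6v + 2, -6u - 10v); substituting (5/21, -1/7) gives ∇h = (0, 0), so (5/21, -1/7) is indeed a critical point.
The Hessian of h is constant: H = [[-12, -6], [-6, -10]].
det(H) = (-12)·(-10) − (-6)² = 84.
det(H) > 0 and tr(H) = -22 < 0, so H is negative definite and the point is a local maximum.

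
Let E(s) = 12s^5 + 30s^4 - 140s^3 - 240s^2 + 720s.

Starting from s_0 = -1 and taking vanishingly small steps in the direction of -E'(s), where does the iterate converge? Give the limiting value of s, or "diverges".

-2

E'(s) = 60(s - 2)(s - 1)(s + 2)(s + 3), so E'(-1) = 720.
Gradient descent moves in the -E' direction, i.e. s is decreasing.
The nearest critical point in that direction is s = -2, where E'' = 720 > 0 (a local minimum). The iterate converges there.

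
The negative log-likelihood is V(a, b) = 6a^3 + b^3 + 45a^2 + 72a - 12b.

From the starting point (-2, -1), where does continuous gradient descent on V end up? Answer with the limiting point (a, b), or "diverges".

(-1, 2)

V is separable, so gradient descent decouples: a follows -∂V/∂a, b follows -∂V/∂b.
∂V/∂a = 18(a + 1)(a + 4); at a=-2 this is -36, so a increases.
∂V/∂b = 3(b - 2)(b + 2); at b=-1 this is -9, so b increases.
a converges to its nearest critical value -1 (a local min of the a-part); b converges to 2. The iterate converges to (-1, 2).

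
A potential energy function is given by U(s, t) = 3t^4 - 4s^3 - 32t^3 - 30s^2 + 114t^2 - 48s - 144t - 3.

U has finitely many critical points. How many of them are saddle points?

U separates as a function of s plus a function of t, so ∇U=0 decouples.
∂U/∂s = -12(s + 1)(s + 4) = 0 at s ∈ {-4, -1}; ∂U/∂t = 12(t - 4)(t - 3)(t - 1) = 0 at t ∈ {1, 3, 4}.
The Hessian is diagonal: diag(U_ss, U_tt). Second derivatives: U_ss(-4)=36, U_ss(-1)=-36; U_tt(1)=72, U_tt(3)=-24, U_tt(4)=36.
Saddle points occur where the two diagonal entries have opposite signs: (-4, 3), (-1, 1), (-1, 4). Count: 3.

3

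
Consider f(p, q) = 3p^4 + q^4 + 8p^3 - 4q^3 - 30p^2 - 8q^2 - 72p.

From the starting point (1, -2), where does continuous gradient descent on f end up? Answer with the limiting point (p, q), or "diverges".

(2, -1)

f is separable, so gradient descent decouples: p follows -∂f/∂p, q follows -∂f/∂q.
∂f/∂p = 12(p - 2)(p + 1)(p + 3); at p=1 this is -96, so p increases.
∂f/∂q = 4q(q - 4)(q + 1); at q=-2 this is -48, so q increases.
p converges to its nearest critical value 2 (a local min of the p-part); q converges to -1. The iterate converges to (2, -1).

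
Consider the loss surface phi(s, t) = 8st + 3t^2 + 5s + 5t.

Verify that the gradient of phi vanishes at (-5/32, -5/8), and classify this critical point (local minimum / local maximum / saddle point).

∇phi = (8t + 5, 8s + 6t + 5); substituting (-5/32, -5/8) gives ∇phi = (0, 0), so (-5/32, -5/8) is indeed a critical point.
The Hessian of phi is constant: H = [[0, 8], [8, 6]].
det(H) = 0·6 − 8² = -64.
Since det(H) < 0, H is indefinite and the critical point is a saddle point.

saddle point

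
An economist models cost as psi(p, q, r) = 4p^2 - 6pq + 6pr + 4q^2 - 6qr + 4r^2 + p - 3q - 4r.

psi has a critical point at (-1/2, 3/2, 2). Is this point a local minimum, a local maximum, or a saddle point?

The Hessian is constant: H = [[8, -6, 6], [-6, 8, -6], [6, -6, 8]].
Leading principal minors: Δ₁ = 8, Δ₂ = 28, Δ₃ = 80.
All leading minors are positive, so H is positive definite: a local minimum.

local minimum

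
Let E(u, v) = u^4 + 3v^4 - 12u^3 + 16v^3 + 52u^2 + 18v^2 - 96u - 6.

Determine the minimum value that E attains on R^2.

E(u,v) separates as P(u) + Q(v) − 6, so its minimum is min P + min Q − 6.
P'(u) = 4(u - 4)(u - 3)(u - 2) vanishes at u ∈ {2, 3, 4}; Q'(v) = 12v(v + 1)(v + 3) vanishes at v ∈ {-3, -1, 0}.
Local minima of P (where P''>0): P(2)=-64, P(4)=-64. Local minima of Q: Q(-3)=-27, Q(0)=0.
So the global minimum of E is P(2) + Q(-3) − 6 = -64 − 27 − 6 = -97, attained at (2, -3).

-97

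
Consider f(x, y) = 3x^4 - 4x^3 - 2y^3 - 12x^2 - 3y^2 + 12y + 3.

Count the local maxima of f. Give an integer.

f separates as a function of x plus a function of y, so ∇f=0 decouples.
∂f/∂x = 12x(x - 2)(x + 1) = 0 at x ∈ {-1, 0, 2}; ∂f/∂y = -6(y - 1)(y + 2) = 0 at y ∈ {-2, 1}.
The Hessian is diagonal: diag(f_xx, f_yy). Second derivatives: f_xx(-1)=36, f_xx(0)=-24, f_xx(2)=72; f_yy(-2)=18, f_yy(1)=-18.
Local maxima occur where both diagonal entries negative: (0, 1). Count: 1.

1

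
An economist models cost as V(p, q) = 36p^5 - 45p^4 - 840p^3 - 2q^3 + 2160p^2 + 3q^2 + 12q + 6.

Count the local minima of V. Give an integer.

2

V separates as a function of p plus a function of q, so ∇V=0 decouples.
∂V/∂p = 180p(p - 3)(p - 2)(p + 4) = 0 at p ∈ {-4, 0, 2, 3}; ∂V/∂q = -6(q - 2)(q + 1) = 0 at q ∈ {-1, 2}.
The Hessian is diagonal: diag(V_pp, V_qq). Second derivatives: V_pp(-4)=-30240, V_pp(0)=4320, V_pp(2)=-2160, V_pp(3)=3780; V_qq(-1)=18, V_qq(2)=-18.
Local minima occur where both diagonal entries positive: (0, -1), (3, -1). Count: 2.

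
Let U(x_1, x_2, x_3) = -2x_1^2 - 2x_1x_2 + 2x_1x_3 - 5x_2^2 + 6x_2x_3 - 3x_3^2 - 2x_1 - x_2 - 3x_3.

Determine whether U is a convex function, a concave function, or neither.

concave

U is quadratic, so its Hessian is the constant matrix H = [[-4, -2, 2], [-2, -10, 6], [2, 6, -6]].
Leading principal minors: -4, 36, -80.
Signs alternate −, +, − ⇒ H ≺ 0 ⇒ concave.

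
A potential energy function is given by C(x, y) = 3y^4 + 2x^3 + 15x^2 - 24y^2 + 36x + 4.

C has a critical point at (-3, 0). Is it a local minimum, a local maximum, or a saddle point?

local maximum

The mixed partial ∂²C/∂x∂y is 0, so the Hessian at any point is diag(C_xx, C_yy) = diag(6(2x + 5), 12(3y^2 - 4)).
At (-3, 0): H = diag(-6, -48).
Both eigenvalues are negative, so H is negative definite: a local maximum.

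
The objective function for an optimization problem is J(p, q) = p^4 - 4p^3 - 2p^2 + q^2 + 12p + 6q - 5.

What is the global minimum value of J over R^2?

-23

J(p,q) separates as A(p) + B(q) − 5, so its minimum is min A + min B − 5.
A'(p) = 4(p - 3)(p - 1)(p + 1) vanishes at p ∈ {-1, 1, 3}; B'(q) = 2q + 6 vanishes at q ∈ {-3}.
Local minima of A (where A''>0): A(-1)=-9, A(3)=-9. Local minima of B: B(-3)=-9.
So the global minimum of J is A(-1) + B(-3) − 5 = -9 − 9 − 5 = -23, attained at (-1, -3).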